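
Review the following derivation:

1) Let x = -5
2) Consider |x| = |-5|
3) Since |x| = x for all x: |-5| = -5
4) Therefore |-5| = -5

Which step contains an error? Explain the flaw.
Step 3: Since |x| = x for all x: |-5| = -5

Step 3 incorrectly states that |x| = x for all x. The correct definition is |x| = x when x >= 0, and |x| = -x when x < 0. Since -5 < 0, we have |-5| = -(-5) = 5, not -5.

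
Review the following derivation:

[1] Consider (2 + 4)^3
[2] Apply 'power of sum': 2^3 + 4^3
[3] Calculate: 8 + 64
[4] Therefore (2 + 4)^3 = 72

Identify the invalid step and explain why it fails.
Step 2: Apply 'power of sum': 2^3 + 4^3

Step 2 incorrectly applies a non-existent rule '(a+b)^n = a^n + b^n'. This is false in general. The correct expansion uses the binomial theorem. The actual value is (2 + 4)^3 = 6^3 = 216, not 72.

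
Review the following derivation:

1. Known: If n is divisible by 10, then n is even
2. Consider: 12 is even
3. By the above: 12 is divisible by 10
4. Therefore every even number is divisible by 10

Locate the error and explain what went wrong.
Step 3: By the above: 12 is divisible by 10

Step 3 commits the fallacy of affirming the consequent. The known fact 'divisible by 10 → even' does NOT imply 'even → divisible by 10'. That would be the converse, which is false. For example, 12 is even but 12 ÷ 10 = 1.20, which is not an integer.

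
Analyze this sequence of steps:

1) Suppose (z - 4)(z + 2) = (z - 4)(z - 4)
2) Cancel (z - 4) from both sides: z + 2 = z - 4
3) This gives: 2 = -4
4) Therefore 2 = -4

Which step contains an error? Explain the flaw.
Step 2: Cancel (z - 4) from both sides: z + 2 = z - 4

Step 2 cancels (z - 4) from both sides. This is only valid if (z - 4) ≠ 0, i.e., z ≠ 4. When z = 4, both sides equal zero regardless of the other factors. The correct approach requires considering z = 4 as a separate case.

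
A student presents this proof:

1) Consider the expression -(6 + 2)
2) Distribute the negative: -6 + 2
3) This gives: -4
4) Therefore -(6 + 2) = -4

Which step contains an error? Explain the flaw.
Step 2: Distribute the negative: -6 + 2

Step 2 incorrectly distributes the negative sign. The correct distribution is -(6 + 2) = -6 - 2 = -8. The negative must be applied to both terms, not just the first. The error treats -(6 + 2) as -6 + 2, which equals -4 instead of -8.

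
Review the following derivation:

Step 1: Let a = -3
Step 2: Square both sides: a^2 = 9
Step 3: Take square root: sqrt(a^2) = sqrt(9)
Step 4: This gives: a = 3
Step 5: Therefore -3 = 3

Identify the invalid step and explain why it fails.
Step 4: This gives: a = 3

Step 4 incorrectly states that sqrt(a^2) = a. The correct identity is sqrt(a^2) = |a|. Since a = -3 < 0, we have sqrt(a^2) = |-3| = 3, not a = -3.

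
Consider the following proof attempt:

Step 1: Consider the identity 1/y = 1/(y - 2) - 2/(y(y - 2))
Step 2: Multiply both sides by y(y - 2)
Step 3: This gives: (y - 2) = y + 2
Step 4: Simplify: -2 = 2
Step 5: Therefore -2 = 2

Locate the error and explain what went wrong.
Step 3: This gives: (y - 2) = y + 2

Step 3 makes a sign error when clearing denominators. Multiplying -2/(y(y - 2)) by y(y - 2) gives -2, not +2. The correct result is (y - 2) = y - 2, which is trivially true, not (y - 2) = y + 2. (Step 1 is a valid identity: 1/(y - 2) - 2/(y(y - 2)) = (y - 2)/(y(y - 2)) = 1/y.)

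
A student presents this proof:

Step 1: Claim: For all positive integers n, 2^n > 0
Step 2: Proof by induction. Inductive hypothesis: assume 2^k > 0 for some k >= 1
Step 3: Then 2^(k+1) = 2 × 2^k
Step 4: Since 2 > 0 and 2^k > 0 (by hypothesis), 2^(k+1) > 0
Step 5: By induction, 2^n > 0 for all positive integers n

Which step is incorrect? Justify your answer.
Step 5: By induction, 2^n > 0 for all positive integers n

Step 5 concludes the proof by induction, but no base case was ever established. A valid induction proof requires: (1) a base case proving 2^1 > 0, and (2) an inductive step showing IF 2^k > 0 THEN 2^(k+1) > 0. Steps 2-4 correctly establish the inductive step, but without the base case the conclusion in step 5 does not follow.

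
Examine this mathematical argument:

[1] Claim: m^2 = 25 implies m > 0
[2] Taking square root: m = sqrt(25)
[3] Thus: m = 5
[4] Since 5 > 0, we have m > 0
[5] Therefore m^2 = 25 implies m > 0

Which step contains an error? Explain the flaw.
Step 2: Taking square root: m = sqrt(25)

Step 2 takes the square root and assumes the positive root only. The equation m^2 = 25 actually has two solutions: m = 5 and m = -5. The proof silently assumes m > 0 without justification, then uses this assumption to conclude m > 0, which is circular. The counterexample m = -5 shows the claim is false.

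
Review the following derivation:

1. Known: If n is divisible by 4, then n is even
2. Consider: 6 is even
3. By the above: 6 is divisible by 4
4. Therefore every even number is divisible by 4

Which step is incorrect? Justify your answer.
Step 3: By the above: 6 is divisible by 4

Step 3 commits the fallacy of affirming the consequent. The known fact 'divisible by 4 → even' does NOT imply 'even → divisible by 4'. That would be the converse, which is false. For example, 6 is even but 6 ÷ 4 = 1.50, which is not an integer.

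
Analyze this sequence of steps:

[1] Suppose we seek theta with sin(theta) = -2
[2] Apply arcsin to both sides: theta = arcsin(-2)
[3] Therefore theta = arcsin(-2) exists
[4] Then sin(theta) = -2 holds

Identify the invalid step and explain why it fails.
Step 2: Apply arcsin to both sides: theta = arcsin(-2)

Step 2 applies arcsin to -2. However, arcsin(x) is only defined for x in [-1, 1] because sin(theta) can only produce values in that range. Since |-2| > 1, arcsin(-2) is undefined. There is no angle whose sine equals -2.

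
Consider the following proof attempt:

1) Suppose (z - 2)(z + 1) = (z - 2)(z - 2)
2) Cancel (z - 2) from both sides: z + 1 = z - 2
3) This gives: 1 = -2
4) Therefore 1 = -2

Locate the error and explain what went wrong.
Step 2: Cancel (z - 2) from both sides: z + 1 = z - 2

Step 2 cancels (z - 2) from both sides. This is only valid if (z - 2) ≠ 0, i.e., z ≠ 2. When z = 2, both sides equal zero regardless of the other factors. The correct approach requires considering z = 2 as a separate case.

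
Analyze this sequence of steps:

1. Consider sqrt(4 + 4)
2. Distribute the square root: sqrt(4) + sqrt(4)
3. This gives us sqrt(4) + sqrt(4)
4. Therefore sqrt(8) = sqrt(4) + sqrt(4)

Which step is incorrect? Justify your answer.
Step 2: Distribute the square root: sqrt(4) + sqrt(4)

Step 2 incorrectly 'distributes' the square root over addition. The square root function does not distribute: sqrt(a + b) ≠ sqrt(a) + sqrt(b). In fact, sqrt(4 + 4) = sqrt(8) ≈ 2.8284, while sqrt(4) + sqrt(4) ≈ 4.0000.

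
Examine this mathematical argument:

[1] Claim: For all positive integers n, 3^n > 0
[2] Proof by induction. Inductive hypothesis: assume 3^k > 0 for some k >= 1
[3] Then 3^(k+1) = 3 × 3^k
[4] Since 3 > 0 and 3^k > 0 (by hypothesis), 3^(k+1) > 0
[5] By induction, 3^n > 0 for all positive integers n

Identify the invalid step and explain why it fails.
Step 5: By induction, 3^n > 0 for all positive integers n

Step 5 concludes the proof by induction, but no base case was ever established. A valid induction proof requires: (1) a base case proving 3^1 > 0, and (2) an inductive step showing IF 3^k > 0 THEN 3^(k+1) > 0. Steps 2-4 correctly establish the inductive step, but without the base case the conclusion in step 5 does not follow.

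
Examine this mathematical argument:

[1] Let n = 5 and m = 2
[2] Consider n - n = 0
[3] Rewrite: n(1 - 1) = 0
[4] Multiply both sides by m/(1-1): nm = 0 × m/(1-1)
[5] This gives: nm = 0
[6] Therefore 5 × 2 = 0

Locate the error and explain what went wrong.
Step 4: Multiply both sides by m/(1-1): nm = 0 × m/(1-1)

Step 4 multiplies both sides by m/(1-1). However, 1-1 = 0, so this is multiplication by m/0, which is undefined. We cannot multiply by an undefined expression.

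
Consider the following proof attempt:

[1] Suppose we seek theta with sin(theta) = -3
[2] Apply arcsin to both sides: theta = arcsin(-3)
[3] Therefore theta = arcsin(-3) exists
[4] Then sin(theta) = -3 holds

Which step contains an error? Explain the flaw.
Step 2: Apply arcsin to both sides: theta = arcsin(-3)

Step 2 applies arcsin to -3. However, arcsin(x) is only defined for x in [-1, 1] because sin(theta) can only produce values in that range. Since |-3| > 1, arcsin(-3) is undefined. There is no angle whose sine equals -3.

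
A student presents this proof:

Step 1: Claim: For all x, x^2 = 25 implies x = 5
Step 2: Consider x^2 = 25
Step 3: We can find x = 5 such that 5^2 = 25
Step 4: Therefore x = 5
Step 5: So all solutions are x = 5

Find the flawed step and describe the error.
Step 4: Therefore x = 5

Step 4 incorrectly concludes that x = 5 is the only solution. The proof shows that x = 5 is A solution (existence), but does not show it is the ONLY solution (uniqueness). In fact, x = -5 is also a solution since (-5)^2 = 25. Finding one solution doesn't prove there are no others.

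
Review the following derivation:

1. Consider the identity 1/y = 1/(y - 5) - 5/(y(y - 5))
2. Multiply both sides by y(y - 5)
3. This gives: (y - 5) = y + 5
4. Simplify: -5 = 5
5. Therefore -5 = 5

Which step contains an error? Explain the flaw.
Step 3: This gives: (y - 5) = y + 5

Step 3 makes a sign error when clearing denominators. Multiplying -5/(y(y - 5)) by y(y - 5) gives -5, not +5. The correct result is (y - 5) = y - 5, which is trivially true, not (y - 5) = y + 5. (Step 1 is a valid identity: 1/(y - 5) - 5/(y(y - 5)) = (y - 5)/(y(y - 5)) = 1/y.)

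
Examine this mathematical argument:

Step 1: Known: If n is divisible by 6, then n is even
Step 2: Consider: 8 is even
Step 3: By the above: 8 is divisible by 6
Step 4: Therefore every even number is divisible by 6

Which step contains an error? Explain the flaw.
Step 3: By the above: 8 is divisible by 6

Step 3 commits the fallacy of affirming the consequent. The known fact 'divisible by 6 → even' does NOT imply 'even → divisible by 6'. That would be the converse, which is false. For example, 8 is even but 8 ÷ 6 = 1.33, which is not an integer.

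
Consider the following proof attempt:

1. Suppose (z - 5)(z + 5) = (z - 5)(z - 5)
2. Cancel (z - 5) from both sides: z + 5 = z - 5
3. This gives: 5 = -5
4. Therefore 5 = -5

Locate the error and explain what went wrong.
Step 2: Cancel (z - 5) from both sides: z + 5 = z - 5

Step 2 cancels (z - 5) from both sides. This is only valid if (z - 5) ≠ 0, i.e., z ≠ 5. When z = 5, both sides equal zero regardless of the other factors. The correct approach requires considering z = 5 as a separate case.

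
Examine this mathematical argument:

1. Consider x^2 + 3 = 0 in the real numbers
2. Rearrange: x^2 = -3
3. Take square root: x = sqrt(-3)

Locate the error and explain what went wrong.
Step 3: Take square root: x = sqrt(-3)

Step 3 takes the square root of -3, which is negative. In the real number system, the square root of a negative number is undefined. The equation x^2 + 3 = 0 has no real solutions. Square roots of negative numbers only exist in the complex numbers.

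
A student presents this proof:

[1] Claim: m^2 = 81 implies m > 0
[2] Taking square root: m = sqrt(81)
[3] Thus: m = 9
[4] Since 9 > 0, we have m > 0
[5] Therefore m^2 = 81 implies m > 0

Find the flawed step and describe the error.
Step 2: Taking square root: m = sqrt(81)

Step 2 takes the square root and assumes the positive root only. The equation m^2 = 81 actually has two solutions: m = 9 and m = -9. The proof silently assumes m > 0 without justification, then uses this assumption to conclude m > 0, which is circular. The counterexample m = -9 shows the claim is false.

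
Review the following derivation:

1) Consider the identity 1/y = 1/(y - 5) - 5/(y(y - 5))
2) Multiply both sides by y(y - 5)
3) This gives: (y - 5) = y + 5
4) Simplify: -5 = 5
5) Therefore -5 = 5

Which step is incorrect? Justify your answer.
Step 3: This gives: (y - 5) = y + 5

Step 3 makes a sign error when clearing denominators. Multiplying -5/(y(y - 5)) by y(y - 5) gives -5, not +5. The correct result is (y - 5) = y - 5, which is trivially true, not (y - 5) = y + 5. (Step 1 is a valid identity: 1/(y - 5) - 5/(y(y - 5)) = (y - 5)/(y(y - 5)) = 1/y.)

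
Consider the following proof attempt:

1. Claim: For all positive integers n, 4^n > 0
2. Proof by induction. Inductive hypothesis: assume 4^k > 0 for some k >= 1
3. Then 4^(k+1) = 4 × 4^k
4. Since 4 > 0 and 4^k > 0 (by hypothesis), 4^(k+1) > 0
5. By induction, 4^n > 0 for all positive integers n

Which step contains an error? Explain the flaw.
Step 5: By induction, 4^n > 0 for all positive integers n

Step 5 concludes the proof by induction, but no base case was ever established. A valid induction proof requires: (1) a base case proving 4^1 > 0, and (2) an inductive step showing IF 4^k > 0 THEN 4^(k+1) > 0. Steps 2-4 correctly establish the inductive step, but without the base case the conclusion in step 5 does not follow.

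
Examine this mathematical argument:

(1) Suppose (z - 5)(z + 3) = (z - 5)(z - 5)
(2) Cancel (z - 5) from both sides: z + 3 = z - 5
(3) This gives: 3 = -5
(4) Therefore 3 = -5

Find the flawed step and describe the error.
Step 2: Cancel (z - 5) from both sides: z + 3 = z - 5

Step 2 cancels (z - 5) from both sides. This is only valid if (z - 5) ≠ 0, i.e., z ≠ 5. When z = 5, both sides equal zero regardless of the other factors. The correct approach requires considering z = 5 as a separate case.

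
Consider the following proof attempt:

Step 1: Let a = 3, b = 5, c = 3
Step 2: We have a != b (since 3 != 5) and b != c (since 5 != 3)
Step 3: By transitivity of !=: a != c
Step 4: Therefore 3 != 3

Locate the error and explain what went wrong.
Step 3: By transitivity of !=: a != c

Step 3 incorrectly applies transitivity to the '!=' relation. Transitivity states: if a R b and b R c, then a R c. However, '!=' is not transitive. Counterexample: 3 != 5 and 5 != 3, but 3 = 3 (both equal 3). Transitivity holds for relations like <, <=, =, but not for !=.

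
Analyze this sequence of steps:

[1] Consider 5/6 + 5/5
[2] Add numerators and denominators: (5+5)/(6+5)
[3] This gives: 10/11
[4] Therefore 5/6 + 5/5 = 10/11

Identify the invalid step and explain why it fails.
Step 2: Add numerators and denominators: (5+5)/(6+5)

Step 2 incorrectly adds fractions by separately adding numerators and denominators. This is wrong. The correct method requires a common denominator: 5/6 + 5/5 = (5×5 + 5×6)/(6×5) = 55/30 = 11/6. The method used gives 10/11, which is different.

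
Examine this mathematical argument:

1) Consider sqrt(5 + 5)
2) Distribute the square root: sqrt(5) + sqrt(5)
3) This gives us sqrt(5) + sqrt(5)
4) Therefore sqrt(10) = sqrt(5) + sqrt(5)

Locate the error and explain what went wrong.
Step 2: Distribute the square root: sqrt(5) + sqrt(5)

Step 2 incorrectly 'distributes' the square root over addition. The square root function does not distribute: sqrt(a + b) ≠ sqrt(a) + sqrt(b). In fact, sqrt(5 + 5) = sqrt(10) ≈ 3.1623, while sqrt(5) + sqrt(5) ≈ 4.4721.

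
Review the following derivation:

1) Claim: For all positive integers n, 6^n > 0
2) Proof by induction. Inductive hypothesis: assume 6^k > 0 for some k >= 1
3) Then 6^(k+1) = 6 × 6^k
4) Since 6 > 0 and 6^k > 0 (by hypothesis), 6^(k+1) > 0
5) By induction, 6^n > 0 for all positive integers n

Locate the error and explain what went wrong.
Step 5: By induction, 6^n > 0 for all positive integers n

Step 5 concludes the proof by induction, but no base case was ever established. A valid induction proof requires: (1) a base case proving 6^1 > 0, and (2) an inductive step showing IF 6^k > 0 THEN 6^(k+1) > 0. Steps 2-4 correctly establish the inductive step, but without the base case the conclusion in step 5 does not follow.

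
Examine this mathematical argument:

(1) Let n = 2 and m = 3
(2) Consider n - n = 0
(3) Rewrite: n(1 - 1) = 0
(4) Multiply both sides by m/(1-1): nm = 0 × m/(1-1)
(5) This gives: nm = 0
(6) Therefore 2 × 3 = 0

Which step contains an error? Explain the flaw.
Step 4: Multiply both sides by m/(1-1): nm = 0 × m/(1-1)

Step 4 multiplies both sides by m/(1-1). However, 1-1 = 0, so this is multiplication by m/0, which is undefined. We cannot multiply by an undefined expression.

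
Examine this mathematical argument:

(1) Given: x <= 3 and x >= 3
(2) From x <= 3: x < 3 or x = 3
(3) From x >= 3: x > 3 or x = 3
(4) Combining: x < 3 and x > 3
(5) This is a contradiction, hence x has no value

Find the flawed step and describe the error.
Step 4: Combining: x < 3 and x > 3

Step 4 incorrectly combines the conditions. From x <= 3 and x >= 3, the intersection is x = 3. The error treats the 'or' cases as 'and' requirements. The correct conclusion is that x = 3 is the unique solution, not that no solution exists.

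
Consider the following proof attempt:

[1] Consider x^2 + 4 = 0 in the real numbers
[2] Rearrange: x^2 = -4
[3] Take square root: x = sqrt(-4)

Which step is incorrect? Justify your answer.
Step 3: Take square root: x = sqrt(-4)

Step 3 takes the square root of -4, which is negative. In the real number system, the square root of a negative number is undefined. The equation x^2 + 4 = 0 has no real solutions. Square roots of negative numbers only exist in the complex numbers.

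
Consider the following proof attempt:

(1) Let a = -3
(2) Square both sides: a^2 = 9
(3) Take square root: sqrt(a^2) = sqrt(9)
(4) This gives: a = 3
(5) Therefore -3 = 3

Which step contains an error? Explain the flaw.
Step 4: This gives: a = 3

Step 4 incorrectly states that sqrt(a^2) = a. The correct identity is sqrt(a^2) = |a|. Since a = -3 < 0, we have sqrt(a^2) = |-3| = 3, not a = -3.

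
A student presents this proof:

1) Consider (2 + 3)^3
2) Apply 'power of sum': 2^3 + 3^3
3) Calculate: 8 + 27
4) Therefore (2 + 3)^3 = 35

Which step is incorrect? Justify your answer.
Step 2: Apply 'power of sum': 2^3 + 3^3

Step 2 incorrectly applies a non-existent rule '(a+b)^n = a^n + b^n'. This is false in general. The correct expansion uses the binomial theorem. The actual value is (2 + 3)^3 = 5^3 = 125, not 35.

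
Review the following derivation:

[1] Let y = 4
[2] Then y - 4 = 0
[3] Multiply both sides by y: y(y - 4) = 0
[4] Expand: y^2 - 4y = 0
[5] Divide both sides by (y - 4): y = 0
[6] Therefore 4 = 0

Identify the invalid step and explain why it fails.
Step 5: Divide both sides by (y - 4): y = 0

Step 5 divides both sides by (y - 4). However, since y = 4, we have (y - 4) = 0. Division by zero is undefined, making this step invalid.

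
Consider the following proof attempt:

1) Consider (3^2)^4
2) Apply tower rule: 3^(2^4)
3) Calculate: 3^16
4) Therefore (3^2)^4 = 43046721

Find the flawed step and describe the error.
Step 2: Apply tower rule: 3^(2^4)

Step 2 incorrectly states that (a^b)^c = a^(b^c). The correct rule is (a^b)^c = a^(b×c). The actual value is (3^2)^4 = 3^8 = 6561, not 3^16 = 43046721.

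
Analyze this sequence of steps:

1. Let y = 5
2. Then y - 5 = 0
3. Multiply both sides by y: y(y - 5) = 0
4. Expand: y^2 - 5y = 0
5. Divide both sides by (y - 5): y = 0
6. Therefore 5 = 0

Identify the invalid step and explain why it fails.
Step 5: Divide both sides by (y - 5): y = 0

Step 5 divides both sides by (y - 5). However, since y = 5, we have (y - 5) = 0. Division by zero is undefined, making this step invalid.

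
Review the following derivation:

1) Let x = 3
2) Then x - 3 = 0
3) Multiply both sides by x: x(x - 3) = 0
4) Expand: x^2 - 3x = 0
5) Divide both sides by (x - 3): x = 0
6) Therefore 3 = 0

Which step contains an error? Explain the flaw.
Step 5: Divide both sides by (x - 3): x = 0

Step 5 divides both sides by (x - 3). However, since x = 3, we have (x - 3) = 0. Division by zero is undefined, making this step invalid.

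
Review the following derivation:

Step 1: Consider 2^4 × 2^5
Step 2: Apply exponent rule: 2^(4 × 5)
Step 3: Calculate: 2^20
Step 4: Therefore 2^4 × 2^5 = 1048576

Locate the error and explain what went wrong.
Step 2: Apply exponent rule: 2^(4 × 5)

Step 2 incorrectly states that a^b × a^c = a^(b×c). The correct rule is a^b × a^c = a^(b+c). The actual value is 2^4 × 2^5 = 2^9 = 512, not 2^20 = 1048576.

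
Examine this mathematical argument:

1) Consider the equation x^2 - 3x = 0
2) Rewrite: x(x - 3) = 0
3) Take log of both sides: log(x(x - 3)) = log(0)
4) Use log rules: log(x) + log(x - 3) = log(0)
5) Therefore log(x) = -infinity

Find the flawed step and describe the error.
Step 3: Take log of both sides: log(x(x - 3)) = log(0)

Step 3 takes the logarithm of both sides, resulting in log(0) on the right side. The logarithm is only defined for positive numbers; log(0) is undefined (approaches negative infinity). This operation is invalid.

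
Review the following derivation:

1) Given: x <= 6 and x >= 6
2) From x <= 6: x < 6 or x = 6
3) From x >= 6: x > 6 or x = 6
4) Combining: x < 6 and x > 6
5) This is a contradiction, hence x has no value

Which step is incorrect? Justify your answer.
Step 4: Combining: x < 6 and x > 6

Step 4 incorrectly combines the conditions. From x <= 6 and x >= 6, the intersection is x = 6. The error treats the 'or' cases as 'and' requirements. The correct conclusion is that x = 6 is the unique solution, not that no solution exists.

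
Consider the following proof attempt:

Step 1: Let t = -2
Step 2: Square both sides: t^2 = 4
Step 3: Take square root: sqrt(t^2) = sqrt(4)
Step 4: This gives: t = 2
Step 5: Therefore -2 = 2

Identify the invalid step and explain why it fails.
Step 4: This gives: t = 2

Step 4 incorrectly states that sqrt(t^2) = t. The correct identity is sqrt(t^2) = |t|. Since t = -2 < 0, we have sqrt(t^2) = |-2| = 2, not t = -2.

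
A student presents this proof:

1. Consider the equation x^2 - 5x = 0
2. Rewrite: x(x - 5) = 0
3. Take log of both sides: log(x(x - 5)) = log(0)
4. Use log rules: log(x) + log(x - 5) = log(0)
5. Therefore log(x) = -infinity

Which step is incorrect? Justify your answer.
Step 3: Take log of both sides: log(x(x - 5)) = log(0)

Step 3 takes the logarithm of both sides, resulting in log(0) on the right side. The logarithm is only defined for positive numbers; log(0) is undefined (approaches negative infinity). This operation is invalid.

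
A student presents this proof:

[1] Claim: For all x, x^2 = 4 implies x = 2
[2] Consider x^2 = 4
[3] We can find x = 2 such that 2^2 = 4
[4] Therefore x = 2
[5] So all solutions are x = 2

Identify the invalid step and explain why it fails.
Step 4: Therefore x = 2

Step 4 incorrectly concludes that x = 2 is the only solution. The proof shows that x = 2 is A solution (existence), but does not show it is the ONLY solution (uniqueness). In fact, x = -2 is also a solution since (-2)^2 = 4. Finding one solution doesn't prove there are no others.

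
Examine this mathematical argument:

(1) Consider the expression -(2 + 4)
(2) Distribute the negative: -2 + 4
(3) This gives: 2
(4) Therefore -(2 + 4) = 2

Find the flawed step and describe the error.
Step 2: Distribute the negative: -2 + 4

Step 2 incorrectly distributes the negative sign. The correct distribution is -(2 + 4) = -2 - 4 = -6. The negative must be applied to both terms, not just the first. The error treats -(2 + 4) as -2 + 4, which equals 2 instead of -6.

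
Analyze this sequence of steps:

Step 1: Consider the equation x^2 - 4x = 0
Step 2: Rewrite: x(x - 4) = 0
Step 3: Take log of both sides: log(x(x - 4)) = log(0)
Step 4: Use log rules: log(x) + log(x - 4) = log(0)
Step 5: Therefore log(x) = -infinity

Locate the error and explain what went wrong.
Step 3: Take log of both sides: log(x(x - 4)) = log(0)

Step 3 takes the logarithm of both sides, resulting in log(0) on the right side. The logarithm is only defined for positive numbers; log(0) is undefined (approaches negative infinity). This operation is invalid.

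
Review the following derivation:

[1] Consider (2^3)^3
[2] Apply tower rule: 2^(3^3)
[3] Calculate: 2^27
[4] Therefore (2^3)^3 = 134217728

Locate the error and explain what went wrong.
Step 2: Apply tower rule: 2^(3^3)

Step 2 incorrectly states that (a^b)^c = a^(b^c). The correct rule is (a^b)^c = a^(b×c). The actual value is (2^3)^3 = 2^9 = 512, not 2^27 = 134217728.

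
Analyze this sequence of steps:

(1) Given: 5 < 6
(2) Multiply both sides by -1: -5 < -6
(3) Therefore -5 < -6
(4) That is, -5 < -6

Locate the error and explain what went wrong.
Step 2: Multiply both sides by -1: -5 < -6

Step 2 multiplies both sides by -1 but fails to reverse the inequality sign. When multiplying (or dividing) an inequality by a negative number, the direction must be reversed. Since 5 < 6, we should get -5 > -6, i.e., -5 > -6.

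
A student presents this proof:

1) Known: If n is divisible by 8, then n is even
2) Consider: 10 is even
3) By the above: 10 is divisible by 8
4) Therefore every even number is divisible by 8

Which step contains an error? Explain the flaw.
Step 3: By the above: 10 is divisible by 8

Step 3 commits the fallacy of affirming the consequent. The known fact 'divisible by 8 → even' does NOT imply 'even → divisible by 8'. That would be the converse, which is false. For example, 10 is even but 10 ÷ 8 = 1.25, which is not an integer.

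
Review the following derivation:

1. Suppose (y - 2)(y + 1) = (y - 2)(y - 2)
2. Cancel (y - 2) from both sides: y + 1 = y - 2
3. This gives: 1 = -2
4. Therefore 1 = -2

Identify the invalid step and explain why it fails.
Step 2: Cancel (y - 2) from both sides: y + 1 = y - 2

Step 2 cancels (y - 2) from both sides. This is only valid if (y - 2) ≠ 0, i.e., y ≠ 2. When y = 2, both sides equal zero regardless of the other factors. The correct approach requires considering y = 2 as a separate case.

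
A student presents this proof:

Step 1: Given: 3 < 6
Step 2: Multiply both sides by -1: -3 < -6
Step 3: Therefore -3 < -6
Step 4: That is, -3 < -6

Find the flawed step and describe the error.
Step 2: Multiply both sides by -1: -3 < -6

Step 2 multiplies both sides by -1 but fails to reverse the inequality sign. When multiplying (or dividing) an inequality by a negative number, the direction must be reversed. Since 3 < 6, we should get -3 > -6, i.e., -3 > -6.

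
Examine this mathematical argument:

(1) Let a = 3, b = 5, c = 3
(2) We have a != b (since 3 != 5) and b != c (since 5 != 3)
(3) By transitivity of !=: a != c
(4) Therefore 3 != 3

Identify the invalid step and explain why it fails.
Step 3: By transitivity of !=: a != c

Step 3 incorrectly applies transitivity to the '!=' relation. Transitivity states: if a R b and b R c, then a R c. However, '!=' is not transitive. Counterexample: 3 != 5 and 5 != 3, but 3 = 3 (both equal 3). Transitivity holds for relations like <, <=, =, but not for !=.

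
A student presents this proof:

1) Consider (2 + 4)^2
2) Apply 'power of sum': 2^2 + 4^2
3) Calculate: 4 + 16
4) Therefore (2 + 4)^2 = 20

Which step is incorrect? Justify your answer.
Step 2: Apply 'power of sum': 2^2 + 4^2

Step 2 incorrectly applies a non-existent rule '(a+b)^n = a^n + b^n'. This is false in general. The correct expansion uses the binomial theorem. The actual value is (2 + 4)^2 = 6^2 = 36, not 20.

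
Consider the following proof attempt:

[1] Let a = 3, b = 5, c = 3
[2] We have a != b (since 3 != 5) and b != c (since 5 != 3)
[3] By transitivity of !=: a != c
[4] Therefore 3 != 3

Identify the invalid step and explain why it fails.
Step 3: By transitivity of !=: a != c

Step 3 incorrectly applies transitivity to the '!=' relation. Transitivity states: if a R b and b R c, then a R c. However, '!=' is not transitive. Counterexample: 3 != 5 and 5 != 3, but 3 = 3 (both equal 3). Transitivity holds for relations like <, <=, =, but not for !=.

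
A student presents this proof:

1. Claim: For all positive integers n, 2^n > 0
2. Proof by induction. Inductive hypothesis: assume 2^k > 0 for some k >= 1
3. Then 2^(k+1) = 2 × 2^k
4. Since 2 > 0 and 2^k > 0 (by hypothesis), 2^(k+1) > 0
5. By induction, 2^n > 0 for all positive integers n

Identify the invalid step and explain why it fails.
Step 5: By induction, 2^n > 0 for all positive integers n

Step 5 concludes the proof by induction, but no base case was ever established. A valid induction proof requires: (1) a base case proving 2^1 > 0, and (2) an inductive step showing IF 2^k > 0 THEN 2^(k+1) > 0. Steps 2-4 correctly establish the inductive step, but without the base case the conclusion in step 5 does not follow.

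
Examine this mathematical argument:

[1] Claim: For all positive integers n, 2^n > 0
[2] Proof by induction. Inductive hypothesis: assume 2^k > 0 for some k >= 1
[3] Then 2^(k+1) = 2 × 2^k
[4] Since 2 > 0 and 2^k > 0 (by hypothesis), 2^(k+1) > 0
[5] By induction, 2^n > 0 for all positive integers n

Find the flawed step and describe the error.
Step 5: By induction, 2^n > 0 for all positive integers n

Step 5 concludes the proof by induction, but no base case was ever established. A valid induction proof requires: (1) a base case proving 2^1 > 0, and (2) an inductive step showing IF 2^k > 0 THEN 2^(k+1) > 0. Steps 2-4 correctly establish the inductive step, but without the base case the conclusion in step 5 does not follow.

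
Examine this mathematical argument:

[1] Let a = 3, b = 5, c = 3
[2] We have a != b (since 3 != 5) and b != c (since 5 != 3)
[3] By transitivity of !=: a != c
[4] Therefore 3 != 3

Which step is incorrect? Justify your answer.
Step 3: By transitivity of !=: a != c

Step 3 incorrectly applies transitivity to the '!=' relation. Transitivity states: if a R b and b R c, then a R c. However, '!=' is not transitive. Counterexample: 3 != 5 and 5 != 3, but 3 = 3 (both equal 3). Transitivity holds for relations like <, <=, =, but not for !=.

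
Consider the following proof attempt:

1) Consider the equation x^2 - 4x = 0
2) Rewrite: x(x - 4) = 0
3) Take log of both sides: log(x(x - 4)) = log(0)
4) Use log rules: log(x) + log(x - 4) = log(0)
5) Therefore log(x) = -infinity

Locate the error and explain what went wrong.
Step 3: Take log of both sides: log(x(x - 4)) = log(0)

Step 3 takes the logarithm of both sides, resulting in log(0) on the right side. The logarithm is only defined for positive numbers; log(0) is undefined (approaches negative infinity). This operation is invalid.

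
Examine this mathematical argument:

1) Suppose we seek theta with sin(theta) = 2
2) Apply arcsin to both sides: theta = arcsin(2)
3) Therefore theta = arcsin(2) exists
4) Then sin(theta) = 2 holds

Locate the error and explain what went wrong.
Step 2: Apply arcsin to both sides: theta = arcsin(2)

Step 2 applies arcsin to 2. However, arcsin(x) is only defined for x in [-1, 1] because sin(theta) can only produce values in that range. Since |2| > 1, arcsin(2) is undefined. There is no angle whose sine equals 2.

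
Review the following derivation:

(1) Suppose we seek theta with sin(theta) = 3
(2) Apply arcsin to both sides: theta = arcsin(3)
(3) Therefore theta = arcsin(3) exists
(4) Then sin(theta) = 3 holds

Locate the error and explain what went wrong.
Step 2: Apply arcsin to both sides: theta = arcsin(3)

Step 2 applies arcsin to 3. However, arcsin(x) is only defined for x in [-1, 1] because sin(theta) can only produce values in that range. Since |3| > 1, arcsin(3) is undefined. There is no angle whose sine equals 3.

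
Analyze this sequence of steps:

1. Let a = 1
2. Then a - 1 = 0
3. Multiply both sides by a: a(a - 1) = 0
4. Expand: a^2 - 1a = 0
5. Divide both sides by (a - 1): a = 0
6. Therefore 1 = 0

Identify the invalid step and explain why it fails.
Step 5: Divide both sides by (a - 1): a = 0

Step 5 divides both sides by (a - 1). However, since a = 1, we have (a - 1) = 0. Division by zero is undefined, making this step invalid.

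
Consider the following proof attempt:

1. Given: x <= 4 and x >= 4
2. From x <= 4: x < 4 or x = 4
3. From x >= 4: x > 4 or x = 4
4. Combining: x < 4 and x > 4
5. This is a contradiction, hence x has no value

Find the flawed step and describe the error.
Step 4: Combining: x < 4 and x > 4

Step 4 incorrectly combines the conditions. From x <= 4 and x >= 4, the intersection is x = 4. The error treats the 'or' cases as 'and' requirements. The correct conclusion is that x = 4 is the unique solution, not that no solution exists.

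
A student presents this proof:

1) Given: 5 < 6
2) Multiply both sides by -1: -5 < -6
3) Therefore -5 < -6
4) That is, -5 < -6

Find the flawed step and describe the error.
Step 2: Multiply both sides by -1: -5 < -6

Step 2 multiplies both sides by -1 but fails to reverse the inequality sign. When multiplying (or dividing) an inequality by a negative number, the direction must be reversed. Since 5 < 6, we should get -5 > -6, i.e., -5 > -6.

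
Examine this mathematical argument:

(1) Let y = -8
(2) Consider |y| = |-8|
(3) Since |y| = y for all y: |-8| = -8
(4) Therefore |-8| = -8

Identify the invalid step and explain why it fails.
Step 3: Since |y| = y for all y: |-8| = -8

Step 3 incorrectly states that |y| = y for all y. The correct definition is |y| = y when y >= 0, and |y| = -y when y < 0. Since -8 < 0, we have |-8| = -(-8) = 8, not -8.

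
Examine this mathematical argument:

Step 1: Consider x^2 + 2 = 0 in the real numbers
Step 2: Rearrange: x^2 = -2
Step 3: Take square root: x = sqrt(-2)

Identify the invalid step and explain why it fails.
Step 3: Take square root: x = sqrt(-2)

Step 3 takes the square root of -2, which is negative. In the real number system, the square root of a negative number is undefined. The equation x^2 + 2 = 0 has no real solutions. Square roots of negative numbers only exist in the complex numbers.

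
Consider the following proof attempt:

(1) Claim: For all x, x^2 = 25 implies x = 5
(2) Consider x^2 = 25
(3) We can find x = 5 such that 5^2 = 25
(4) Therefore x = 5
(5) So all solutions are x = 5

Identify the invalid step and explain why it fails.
Step 4: Therefore x = 5

Step 4 incorrectly concludes that x = 5 is the only solution. The proof shows that x = 5 is A solution (existence), but does not show it is the ONLY solution (uniqueness). In fact, x = -5 is also a solution since (-5)^2 = 25. Finding one solution doesn't prove there are no others.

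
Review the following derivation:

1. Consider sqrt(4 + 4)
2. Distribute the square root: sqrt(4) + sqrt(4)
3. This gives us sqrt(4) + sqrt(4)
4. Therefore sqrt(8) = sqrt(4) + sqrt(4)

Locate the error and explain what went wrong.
Step 2: Distribute the square root: sqrt(4) + sqrt(4)

Step 2 incorrectly 'distributes' the square root over addition. The square root function does not distribute: sqrt(a + b) ≠ sqrt(a) + sqrt(b). In fact, sqrt(4 + 4) = sqrt(8) ≈ 2.8284, while sqrt(4) + sqrt(4) ≈ 4.0000.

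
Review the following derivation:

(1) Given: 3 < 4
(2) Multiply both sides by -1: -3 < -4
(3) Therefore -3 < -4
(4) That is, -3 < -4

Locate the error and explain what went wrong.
Step 2: Multiply both sides by -1: -3 < -4

Step 2 multiplies both sides by -1 but fails to reverse the inequality sign. When multiplying (or dividing) an inequality by a negative number, the direction must be reversed. Since 3 < 4, we should get -3 > -4, i.e., -3 > -4.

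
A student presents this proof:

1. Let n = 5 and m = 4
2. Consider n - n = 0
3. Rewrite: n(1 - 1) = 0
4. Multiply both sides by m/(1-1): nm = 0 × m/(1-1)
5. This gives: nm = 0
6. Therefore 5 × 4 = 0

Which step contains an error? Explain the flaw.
Step 4: Multiply both sides by m/(1-1): nm = 0 × m/(1-1)

Step 4 multiplies both sides by m/(1-1). However, 1-1 = 0, so this is multiplication by m/0, which is undefined. We cannot multiply by an undefined expression.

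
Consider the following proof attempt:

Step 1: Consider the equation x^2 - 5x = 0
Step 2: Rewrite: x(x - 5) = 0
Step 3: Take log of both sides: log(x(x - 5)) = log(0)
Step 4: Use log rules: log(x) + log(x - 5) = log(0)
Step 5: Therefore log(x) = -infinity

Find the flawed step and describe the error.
Step 3: Take log of both sides: log(x(x - 5)) = log(0)

Step 3 takes the logarithm of both sides, resulting in log(0) on the right side. The logarithm is only defined for positive numbers; log(0) is undefined (approaches negative infinity). This operation is invalid.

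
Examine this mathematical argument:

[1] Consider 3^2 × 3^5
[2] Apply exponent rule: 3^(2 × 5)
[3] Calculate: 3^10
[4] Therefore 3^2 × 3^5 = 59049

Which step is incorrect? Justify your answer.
Step 2: Apply exponent rule: 3^(2 × 5)

Step 2 incorrectly states that a^b × a^c = a^(b×c). The correct rule is a^b × a^c = a^(b+c). The actual value is 3^2 × 3^5 = 3^7 = 2187, not 3^10 = 59049.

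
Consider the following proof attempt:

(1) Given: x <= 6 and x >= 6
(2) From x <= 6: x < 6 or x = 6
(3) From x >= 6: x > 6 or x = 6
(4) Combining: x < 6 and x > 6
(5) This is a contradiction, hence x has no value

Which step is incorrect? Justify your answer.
Step 4: Combining: x < 6 and x > 6

Step 4 incorrectly combines the conditions. From x <= 6 and x >= 6, the intersection is x = 6. The error treats the 'or' cases as 'and' requirements. The correct conclusion is that x = 6 is the unique solution, not that no solution exists.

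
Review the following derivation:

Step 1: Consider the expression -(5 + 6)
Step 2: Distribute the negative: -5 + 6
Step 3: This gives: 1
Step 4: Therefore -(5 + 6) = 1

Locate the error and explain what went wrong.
Step 2: Distribute the negative: -5 + 6

Step 2 incorrectly distributes the negative sign. The correct distribution is -(5 + 6) = -5 - 6 = -11. The negative must be applied to both terms, not just the first. The error treats -(5 + 6) as -5 + 6, which equals 1 instead of -11.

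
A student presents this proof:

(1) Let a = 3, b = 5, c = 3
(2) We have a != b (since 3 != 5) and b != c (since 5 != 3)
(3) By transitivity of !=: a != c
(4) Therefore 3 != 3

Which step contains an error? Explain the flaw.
Step 3: By transitivity of !=: a != c

Step 3 incorrectly applies transitivity to the '!=' relation. Transitivity states: if a R b and b R c, then a R c. However, '!=' is not transitive. Counterexample: 3 != 5 and 5 != 3, but 3 = 3 (both equal 3). Transitivity holds for relations like <, <=, =, but not for !=.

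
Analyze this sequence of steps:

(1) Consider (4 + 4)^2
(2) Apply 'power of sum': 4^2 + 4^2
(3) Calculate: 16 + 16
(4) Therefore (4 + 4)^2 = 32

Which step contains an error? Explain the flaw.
Step 2: Apply 'power of sum': 4^2 + 4^2

Step 2 incorrectly applies a non-existent rule '(a+b)^n = a^n + b^n'. This is false in general. The correct expansion uses the binomial theorem. The actual value is (4 + 4)^2 = 8^2 = 64, not 32.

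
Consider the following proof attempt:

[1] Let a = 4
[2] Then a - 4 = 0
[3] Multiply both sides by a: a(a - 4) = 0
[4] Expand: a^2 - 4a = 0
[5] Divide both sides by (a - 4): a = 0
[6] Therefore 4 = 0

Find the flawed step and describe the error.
Step 5: Divide both sides by (a - 4): a = 0

Step 5 divides both sides by (a - 4). However, since a = 4, we have (a - 4) = 0. Division by zero is undefined, making this step invalid.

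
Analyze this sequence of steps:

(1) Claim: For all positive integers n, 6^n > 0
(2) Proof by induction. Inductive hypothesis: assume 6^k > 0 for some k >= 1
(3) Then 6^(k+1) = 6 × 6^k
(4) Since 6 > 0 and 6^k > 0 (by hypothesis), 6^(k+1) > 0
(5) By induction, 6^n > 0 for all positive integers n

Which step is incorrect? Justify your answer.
Step 5: By induction, 6^n > 0 for all positive integers n

Step 5 concludes the proof by induction, but no base case was ever established. A valid induction proof requires: (1) a base case proving 6^1 > 0, and (2) an inductive step showing IF 6^k > 0 THEN 6^(k+1) > 0. Steps 2-4 correctly establish the inductive step, but without the base case the conclusion in step 5 does not follow.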